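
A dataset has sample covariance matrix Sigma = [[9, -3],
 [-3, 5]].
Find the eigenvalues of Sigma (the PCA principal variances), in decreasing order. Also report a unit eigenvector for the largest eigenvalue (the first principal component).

Step 1 — characteristic polynomial of 2×2 Sigma:
  det(Sigma - λI) = λ² - trace · λ + det = 0.
  trace = 9 + 5 = 14, det = 9·5 - (-3)² = 36.
Step 2 — discriminant:
  Δ = trace² - 4·det = 196 - 144 = 52.
Step 3 — eigenvalues:
  λ = (trace ± √Δ)/2 = (14 ± 7.2111)/2,
  λ_1 = 10.6056,  λ_2 = 3.3944.

Step 4 — unit eigenvector for λ_1: solve (Sigma - λ_1 I)v = 0. First row:
  (9 - 10.6056)·v_x + (-3)·v_y = 0, i.e. (-1.6056)·v_x + (-3)·v_y = 0,
  so v ∝ (b, λ_1 - a) = (-3, 1.6056); multiply by -1 so the first entry is positive: u = (3, -1.6056).
  ||u|| = √((3)² + (-1.6056)²) = √(11.5778) ≈ 3.4026,
  v_1 = u/||u|| ≈ (0.8817, -0.4719) (||v_1|| = 1).

λ_1 = 10.6056,  λ_2 = 3.3944;  v_1 ≈ (0.8817, -0.4719)


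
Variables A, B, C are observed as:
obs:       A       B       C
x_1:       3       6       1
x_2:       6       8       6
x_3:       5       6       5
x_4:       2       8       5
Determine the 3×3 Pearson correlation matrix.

Step 1 — column means:
  mean(A) = (3 + 6 + 5 + 2) / 4 = 16/4 = 4
  mean(B) = (6 + 8 + 6 + 8) / 4 = 28/4 = 7
  mean(C) = (1 + 6 + 5 + 5) / 4 = 17/4 = 4.25

Step 2 — sample variances and covariances s[i,j] = (1/(n-1)) · Σ_k (x_{k,i} - mean_i) · (x_{k,j} - mean_j), with n-1 = 3:
  s[A,A] = ((-1)·(-1) + (2)·(2) + (1)·(1) + (-2)·(-2)) / 3 = 10/3 = 3.3333
  s[A,B] = ((-1)·(-1) + (2)·(1) + (1)·(-1) + (-2)·(1)) / 3 = 0/3 = 0
  s[A,C] = ((-1)·(-3.25) + (2)·(1.75) + (1)·(0.75) + (-2)·(0.75)) / 3 = 6/3 = 2
  s[B,B] = ((-1)·(-1) + (1)·(1) + (-1)·(-1) + (1)·(1)) / 3 = 4/3 = 1.3333
  s[B,C] = ((-1)·(-3.25) + (1)·(1.75) + (-1)·(0.75) + (1)·(0.75)) / 3 = 5/3 = 1.6667
  s[C,C] = ((-3.25)·(-3.25) + (1.75)·(1.75) + (0.75)·(0.75) + (0.75)·(0.75)) / 3 = 14.75/3 = 4.9167
  Sample standard deviations s_i = √(s[i,i]):
  s(A) = √(3.3333) = 1.8257
  s(B) = √(1.3333) = 1.1547
  s(C) = √(4.9167) = 2.2174

Step 3 — r_{ij} = s_{ij} / (s_i · s_j):
  r[A,A] = 1 (diagonal).
  r[A,B] = 0 / (1.8257 · 1.1547) = 0 / 2.1082 = 0
  r[A,C] = 2 / (1.8257 · 2.2174) = 2 / 4.0483 = 0.494
  r[B,B] = 1 (diagonal).
  r[B,C] = 1.6667 / (1.1547 · 2.2174) = 1.6667 / 2.5604 = 0.6509
  r[C,C] = 1 (diagonal).

R is symmetric with unit diagonal. Assembling:

R = [[1, 0, 0.494],
 [0, 1, 0.6509],
 [0.494, 0.6509, 1]]


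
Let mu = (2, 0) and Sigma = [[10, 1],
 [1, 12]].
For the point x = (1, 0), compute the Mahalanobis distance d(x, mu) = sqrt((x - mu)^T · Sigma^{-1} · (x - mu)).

Step 1 — centre the observation: (x - mu) = (-1, 0).

Step 2 — invert Sigma. det(Sigma) = 10·12 - (1)² = 119.
  Sigma^{-1} = (1/det) · [[d, -b], [-b, a]] = [[0.1008, -0.0084],
 [-0.0084, 0.084]].

Step 3 — form the quadratic (x - mu)^T · Sigma^{-1} · (x - mu):
  Sigma^{-1} · (x - mu) = (-0.1008, 0.0084).
  (x - mu)^T · [Sigma^{-1} · (x - mu)] = (-1)·(-0.1008) + (0)·(0.0084) = 0.1008.

Step 4 — take square root: d = √(0.1008) ≈ 0.3176.

d(x, mu) = √(0.1008) ≈ 0.3176


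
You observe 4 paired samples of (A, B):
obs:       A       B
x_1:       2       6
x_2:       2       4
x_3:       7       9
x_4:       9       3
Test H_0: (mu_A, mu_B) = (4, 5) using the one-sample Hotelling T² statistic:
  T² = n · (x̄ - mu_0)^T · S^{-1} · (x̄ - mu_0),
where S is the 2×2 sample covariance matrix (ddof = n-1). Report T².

Step 1 — sample mean vector:
  mean(A) = (2 + 2 + 7 + 9) / 4 = 20/4 = 5
  mean(B) = (6 + 4 + 9 + 3) / 4 = 22/4 = 5.5
  x̄ = (5, 5.5),  deviation x̄ - mu_0 = (5, 5.5) - (4, 5) = (1, 0.5).

Step 2 — sample covariance matrix, S[i,j] = (1/(n-1)) · Σ_k (x_{k,i} - mean_i) · (x_{k,j} - mean_j), divisor n-1 = 3:
  S[A,A] = ((-3)·(-3) + (-3)·(-3) + (2)·(2) + (4)·(4)) / 3 = 38/3 = 12.6667
  S[A,B] = ((-3)·(0.5) + (-3)·(-1.5) + (2)·(3.5) + (4)·(-2.5)) / 3 = 0/3 = 0
  S[B,B] = ((0.5)·(0.5) + (-1.5)·(-1.5) + (3.5)·(3.5) + (-2.5)·(-2.5)) / 3 = 21/3 = 7
  S = [[12.6667, 0],
 [0, 7]].

Step 3 — invert S. det(S) = 12.6667·7 - (0)² = 88.6667.
  S^{-1} = (1/det) · [[d, -b], [-b, a]] = [[0.0789, 0],
 [0, 0.1429]].

Step 4 — quadratic form (x̄ - mu_0)^T · S^{-1} · (x̄ - mu_0):
  S^{-1} · (x̄ - mu_0) = (0.0789, 0.0714),
  (x̄ - mu_0)^T · [...] = (1)·(0.0789) + (0.5)·(0.0714) = 0.1147.

Step 5 — scale by n: T² = 4 · 0.1147 = 0.4586.

T² ≈ 0.4586


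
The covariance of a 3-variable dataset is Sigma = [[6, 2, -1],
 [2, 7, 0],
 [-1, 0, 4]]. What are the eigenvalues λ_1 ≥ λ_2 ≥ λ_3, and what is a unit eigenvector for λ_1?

Step 1 — characteristic polynomial p(λ) = det(λI - Sigma) = λ³ - tr·λ² + c_1·λ - det, where tr = trace, c_1 = sum of the principal 2×2 minors, det = det(Sigma):
  tr = 6 + 7 + 4 = 17,
  c_1 = (6·7 - (2)²) + (6·4 - (-1)²) + (7·4 - (0)²) = 38 + 23 + 28 = 89,
  det = 6·(7·4 - (0)²) - (2)·((2)·4 - (0)·(-1)) + (-1)·((2)·(0) - 7·(-1)) = 6·(28) - (2)·(8) + (-1)·(7) = 145.
  So p(λ) = λ³ - 17λ² + 89λ - 145.
Step 2 — look for an integer root (rational root theorem: any rational root is an integer divisor of 145). Testing λ = 5:
  p(5) = 125 - 425 + 445 - 145 = 0  ✓
  Dividing out (λ - 5): p(λ) = (λ - 5)(λ² - 12λ + 29).
Step 3 — remaining eigenvalues from the quadratic λ² - 12λ + 29 = 0:
  Δ = 12² - 4·29 = 144 - 116 = 28,  λ = (12 ± √28)/2 = (12 ± 5.2915)/2 ≈ 8.6458 or 3.3542.
  Sorted: λ_1 = 8.6458,  λ_2 = 5,  λ_3 = 3.3542  (check: sum = 17 = tr ✓).

Step 4 — unit eigenvector for λ_1 ≈ 8.6458: v spans the null space of (Sigma - λ_1 I), whose rows are
  r_1 = (-2.6458, 2, -1),  r_2 = (2, -1.6458, 0),  r_3 = (-1, 0, -4.6458).
  v is orthogonal to every row, so take v ∝ r_1 × r_2 = ((2)·(0) - (-1)·(-1.6458), (-1)·(2) - (-2.6458)·(0), (-2.6458)·(-1.6458) - (2)·(2)) ≈ (-1.6458, -2, 0.3542).
  Rescale (multiply by -1 so the first nonzero entry is positive): u = (1.6458, 2, -0.3542).
  ||u|| = √((1.6458)² + (2)² + (-0.3542)²) = √(6.834) ≈ 2.6142,  v_1 = u/||u|| ≈ (0.6295, 0.7651, -0.1355) (||v_1|| = 1).

λ_1 = 8.6458,  λ_2 = 5,  λ_3 = 3.3542;  v_1 ≈ (0.6295, 0.7651, -0.1355)


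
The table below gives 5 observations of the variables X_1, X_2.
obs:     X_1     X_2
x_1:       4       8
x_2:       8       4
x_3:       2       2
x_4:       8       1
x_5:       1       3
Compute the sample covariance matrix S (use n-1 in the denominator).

Step 1 — column means:
  mean(X_1) = (4 + 8 + 2 + 8 + 1) / 5 = 23/5 = 4.6
  mean(X_2) = (8 + 4 + 2 + 1 + 3) / 5 = 18/5 = 3.6

Step 2 — sample covariance S[i,j] = (1/(n-1)) · Σ_k (x_{k,i} - mean_i) · (x_{k,j} - mean_j), with n-1 = 4.
  S[X_1,X_1] = ((-0.6)·(-0.6) + (3.4)·(3.4) + (-2.6)·(-2.6) + (3.4)·(3.4) + (-3.6)·(-3.6)) / 4 = 43.2/4 = 10.8
  S[X_1,X_2] = ((-0.6)·(4.4) + (3.4)·(0.4) + (-2.6)·(-1.6) + (3.4)·(-2.6) + (-3.6)·(-0.6)) / 4 = -3.8/4 = -0.95
  S[X_2,X_2] = ((4.4)·(4.4) + (0.4)·(0.4) + (-1.6)·(-1.6) + (-2.6)·(-2.6) + (-0.6)·(-0.6)) / 4 = 29.2/4 = 7.3

S is symmetric (S[j,i] = S[i,j]). Assembling:

S = [[10.8, -0.95],
 [-0.95, 7.3]]


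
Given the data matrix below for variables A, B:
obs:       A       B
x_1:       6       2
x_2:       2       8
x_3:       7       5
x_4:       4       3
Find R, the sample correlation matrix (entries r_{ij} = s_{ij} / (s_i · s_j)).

Step 1 — column means:
  mean(A) = (6 + 2 + 7 + 4) / 4 = 19/4 = 4.75
  mean(B) = (2 + 8 + 5 + 3) / 4 = 18/4 = 4.5

Step 2 — sample variances and covariances s[i,j] = (1/(n-1)) · Σ_k (x_{k,i} - mean_i) · (x_{k,j} - mean_j), with n-1 = 3:
  s[A,A] = ((1.25)·(1.25) + (-2.75)·(-2.75) + (2.25)·(2.25) + (-0.75)·(-0.75)) / 3 = 14.75/3 = 4.9167
  s[A,B] = ((1.25)·(-2.5) + (-2.75)·(3.5) + (2.25)·(0.5) + (-0.75)·(-1.5)) / 3 = -10.5/3 = -3.5
  s[B,B] = ((-2.5)·(-2.5) + (3.5)·(3.5) + (0.5)·(0.5) + (-1.5)·(-1.5)) / 3 = 21/3 = 7
  Sample standard deviations s_i = √(s[i,i]):
  s(A) = √(4.9167) = 2.2174
  s(B) = √(7) = 2.6458

Step 3 — r_{ij} = s_{ij} / (s_i · s_j):
  r[A,A] = 1 (diagonal).
  r[A,B] = -3.5 / (2.2174 · 2.6458) = -3.5 / 5.8666 = -0.5966
  r[B,B] = 1 (diagonal).

R is symmetric with unit diagonal. Assembling:

R = [[1, -0.5966],
 [-0.5966, 1]]


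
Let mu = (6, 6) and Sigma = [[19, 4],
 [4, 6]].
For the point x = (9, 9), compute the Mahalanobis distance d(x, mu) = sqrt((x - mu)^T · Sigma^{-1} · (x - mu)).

Step 1 — centre the observation: (x - mu) = (3, 3).

Step 2 — invert Sigma. det(Sigma) = 19·6 - (4)² = 98.
  Sigma^{-1} = (1/det) · [[d, -b], [-b, a]] = [[0.0612, -0.0408],
 [-0.0408, 0.1939]].

Step 3 — form the quadratic (x - mu)^T · Sigma^{-1} · (x - mu):
  Sigma^{-1} · (x - mu) = (0.0612, 0.4592).
  (x - mu)^T · [Sigma^{-1} · (x - mu)] = (3)·(0.0612) + (3)·(0.4592) = 1.5612.

Step 4 — take square root: d = √(1.5612) ≈ 1.2495.

d(x, mu) = √(1.5612) ≈ 1.2495


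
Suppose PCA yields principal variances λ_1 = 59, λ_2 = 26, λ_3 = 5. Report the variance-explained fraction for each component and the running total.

Step 1 — total variance = trace(Sigma) = Σ λ_i = 59 + 26 + 5 = 90.

Step 2 — fraction explained by component i = λ_i / Σ λ:
  PC1: 59/90 = 0.6556
  PC2: 26/90 = 0.2889
  PC3: 5/90 = 0.0556

Step 3 — cumulative fraction after k components = (λ_1 + ... + λ_k) / Σ λ:
  k = 1: 59/90 = 0.6556
  k = 2: (59 + 26)/90 = 85/90 = 0.9444
  k = 3: (59 + 26 + 5)/90 = 90/90 = 1

Summary (fraction, with percent):

explained: PC1 0.6556 (65.56%), PC2 0.2889 (28.89%), PC3 0.0556 (5.56%);  cumulative: 0.6556, 0.9444, 1


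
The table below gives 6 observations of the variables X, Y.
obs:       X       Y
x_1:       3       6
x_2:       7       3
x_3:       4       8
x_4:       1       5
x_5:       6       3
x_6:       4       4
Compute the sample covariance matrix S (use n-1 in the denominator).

Step 1 — column means:
  mean(X) = (3 + 7 + 4 + 1 + 6 + 4) / 6 = 25/6 = 4.1667
  mean(Y) = (6 + 3 + 8 + 5 + 3 + 4) / 6 = 29/6 = 4.8333

Step 2 — sample covariance S[i,j] = (1/(n-1)) · Σ_k (x_{k,i} - mean_i) · (x_{k,j} - mean_j), with n-1 = 5.
  S[X,X] = ((-1.1667)·(-1.1667) + (2.8333)·(2.8333) + (-0.1667)·(-0.1667) + (-3.1667)·(-3.1667) + (1.8333)·(1.8333) + (-0.1667)·(-0.1667)) / 5 = 22.8333/5 = 4.5667
  S[X,Y] = ((-1.1667)·(1.1667) + (2.8333)·(-1.8333) + (-0.1667)·(3.1667) + (-3.1667)·(0.1667) + (1.8333)·(-1.8333) + (-0.1667)·(-0.8333)) / 5 = -10.8333/5 = -2.1667
  S[Y,Y] = ((1.1667)·(1.1667) + (-1.8333)·(-1.8333) + (3.1667)·(3.1667) + (0.1667)·(0.1667) + (-1.8333)·(-1.8333) + (-0.8333)·(-0.8333)) / 5 = 18.8333/5 = 3.7667

S is symmetric (S[j,i] = S[i,j]). Assembling:

S = [[4.5667, -2.1667],
 [-2.1667, 3.7667]]


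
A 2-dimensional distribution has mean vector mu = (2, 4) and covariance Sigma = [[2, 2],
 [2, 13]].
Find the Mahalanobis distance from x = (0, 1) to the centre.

Step 1 — centre the observation: (x - mu) = (-2, -3).

Step 2 — invert Sigma. det(Sigma) = 2·13 - (2)² = 22.
  Sigma^{-1} = (1/det) · [[d, -b], [-b, a]] = [[0.5909, -0.0909],
 [-0.0909, 0.0909]].

Step 3 — form the quadratic (x - mu)^T · Sigma^{-1} · (x - mu):
  Sigma^{-1} · (x - mu) = (-0.9091, -0.0909).
  (x - mu)^T · [Sigma^{-1} · (x - mu)] = (-2)·(-0.9091) + (-3)·(-0.0909) = 2.0909.

Step 4 — take square root: d = √(2.0909) ≈ 1.446.

d(x, mu) = √(2.0909) ≈ 1.446


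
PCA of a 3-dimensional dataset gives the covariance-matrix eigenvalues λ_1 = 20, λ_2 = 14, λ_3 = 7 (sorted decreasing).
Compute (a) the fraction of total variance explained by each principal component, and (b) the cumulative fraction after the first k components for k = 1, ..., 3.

Step 1 — total variance = trace(Sigma) = Σ λ_i = 20 + 14 + 7 = 41.

Step 2 — fraction explained by component i = λ_i / Σ λ:
  PC1: 20/41 = 0.4878
  PC2: 14/41 = 0.3415
  PC3: 7/41 = 0.1707

Step 3 — cumulative fraction after k components = (λ_1 + ... + λ_k) / Σ λ:
  k = 1: 20/41 = 0.4878
  k = 2: (20 + 14)/41 = 34/41 = 0.8293
  k = 3: (20 + 14 + 7)/41 = 41/41 = 1

Summary (fraction, with percent):

explained: PC1 0.4878 (48.78%), PC2 0.3415 (34.15%), PC3 0.1707 (17.07%);  cumulative: 0.4878, 0.8293, 1


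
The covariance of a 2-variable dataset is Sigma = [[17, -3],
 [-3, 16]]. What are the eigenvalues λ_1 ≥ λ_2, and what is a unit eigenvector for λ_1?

Step 1 — characteristic polynomial of 2×2 Sigma:
  det(Sigma - λI) = λ² - trace · λ + det = 0.
  trace = 17 + 16 = 33, det = 17·16 - (-3)² = 263.
Step 2 — discriminant:
  Δ = trace² - 4·det = 1089 - 1052 = 37.
Step 3 — eigenvalues:
  λ = (trace ± √Δ)/2 = (33 ± 6.0828)/2,
  λ_1 = 19.5414,  λ_2 = 13.4586.

Step 4 — unit eigenvector for λ_1: solve (Sigma - λ_1 I)v = 0. First row:
  (17 - 19.5414)·v_x + (-3)·v_y = 0, i.e. (-2.5414)·v_x + (-3)·v_y = 0,
  so v ∝ (b, λ_1 - a) = (-3, 2.5414); multiply by -1 so the first entry is positive: u = (3, -2.5414).
  ||u|| = √((3)² + (-2.5414)²) = √(15.4586) ≈ 3.9317,
  v_1 = u/||u|| ≈ (0.763, -0.6464) (||v_1|| = 1).

λ_1 = 19.5414,  λ_2 = 13.4586;  v_1 ≈ (0.763, -0.6464)


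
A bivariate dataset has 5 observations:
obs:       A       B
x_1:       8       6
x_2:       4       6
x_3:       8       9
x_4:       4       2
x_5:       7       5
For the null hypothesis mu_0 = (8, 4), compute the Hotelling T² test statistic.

Step 1 — sample mean vector:
  mean(A) = (8 + 4 + 8 + 4 + 7) / 5 = 31/5 = 6.2
  mean(B) = (6 + 6 + 9 + 2 + 5) / 5 = 28/5 = 5.6
  x̄ = (6.2, 5.6),  deviation x̄ - mu_0 = (6.2, 5.6) - (8, 4) = (-1.8, 1.6).

Step 2 — sample covariance matrix, S[i,j] = (1/(n-1)) · Σ_k (x_{k,i} - mean_i) · (x_{k,j} - mean_j), divisor n-1 = 4:
  S[A,A] = ((1.8)·(1.8) + (-2.2)·(-2.2) + (1.8)·(1.8) + (-2.2)·(-2.2) + (0.8)·(0.8)) / 4 = 16.8/4 = 4.2
  S[A,B] = ((1.8)·(0.4) + (-2.2)·(0.4) + (1.8)·(3.4) + (-2.2)·(-3.6) + (0.8)·(-0.6)) / 4 = 13.4/4 = 3.35
  S[B,B] = ((0.4)·(0.4) + (0.4)·(0.4) + (3.4)·(3.4) + (-3.6)·(-3.6) + (-0.6)·(-0.6)) / 4 = 25.2/4 = 6.3
  S = [[4.2, 3.35],
 [3.35, 6.3]].

Step 3 — invert S. det(S) = 4.2·6.3 - (3.35)² = 15.2375.
  S^{-1} = (1/det) · [[d, -b], [-b, a]] = [[0.4135, -0.2199],
 [-0.2199, 0.2756]].

Step 4 — quadratic form (x̄ - mu_0)^T · S^{-1} · (x̄ - mu_0):
  S^{-1} · (x̄ - mu_0) = (-1.096, 0.8368),
  (x̄ - mu_0)^T · [...] = (-1.8)·(-1.096) + (1.6)·(0.8368) = 3.3116.

Step 5 — scale by n: T² = 5 · 3.3116 = 16.5578.

T² ≈ 16.5578


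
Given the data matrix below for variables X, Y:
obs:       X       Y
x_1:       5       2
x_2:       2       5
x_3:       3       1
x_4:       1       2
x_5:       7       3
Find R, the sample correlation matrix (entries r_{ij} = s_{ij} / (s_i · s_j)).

Step 1 — column means:
  mean(X) = (5 + 2 + 3 + 1 + 7) / 5 = 18/5 = 3.6
  mean(Y) = (2 + 5 + 1 + 2 + 3) / 5 = 13/5 = 2.6

Step 2 — sample variances and covariances s[i,j] = (1/(n-1)) · Σ_k (x_{k,i} - mean_i) · (x_{k,j} - mean_j), with n-1 = 4:
  s[X,X] = ((1.4)·(1.4) + (-1.6)·(-1.6) + (-0.6)·(-0.6) + (-2.6)·(-2.6) + (3.4)·(3.4)) / 4 = 23.2/4 = 5.8
  s[X,Y] = ((1.4)·(-0.6) + (-1.6)·(2.4) + (-0.6)·(-1.6) + (-2.6)·(-0.6) + (3.4)·(0.4)) / 4 = -0.8/4 = -0.2
  s[Y,Y] = ((-0.6)·(-0.6) + (2.4)·(2.4) + (-1.6)·(-1.6) + (-0.6)·(-0.6) + (0.4)·(0.4)) / 4 = 9.2/4 = 2.3
  Sample standard deviations s_i = √(s[i,i]):
  s(X) = √(5.8) = 2.4083
  s(Y) = √(2.3) = 1.5166

Step 3 — r_{ij} = s_{ij} / (s_i · s_j):
  r[X,X] = 1 (diagonal).
  r[X,Y] = -0.2 / (2.4083 · 1.5166) = -0.2 / 3.6524 = -0.0548
  r[Y,Y] = 1 (diagonal).

R is symmetric with unit diagonal. Assembling:

R = [[1, -0.0548],
 [-0.0548, 1]]


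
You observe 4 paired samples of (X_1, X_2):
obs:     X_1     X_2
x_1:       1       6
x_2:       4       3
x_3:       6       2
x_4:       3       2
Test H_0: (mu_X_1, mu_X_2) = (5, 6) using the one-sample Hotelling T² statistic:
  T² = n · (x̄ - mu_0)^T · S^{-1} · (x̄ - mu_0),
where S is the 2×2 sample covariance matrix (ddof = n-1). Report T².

Step 1 — sample mean vector:
  mean(X_1) = (1 + 4 + 6 + 3) / 4 = 14/4 = 3.5
  mean(X_2) = (6 + 3 + 2 + 2) / 4 = 13/4 = 3.25
  x̄ = (3.5, 3.25),  deviation x̄ - mu_0 = (3.5, 3.25) - (5, 6) = (-1.5, -2.75).

Step 2 — sample covariance matrix, S[i,j] = (1/(n-1)) · Σ_k (x_{k,i} - mean_i) · (x_{k,j} - mean_j), divisor n-1 = 3:
  S[X_1,X_1] = ((-2.5)·(-2.5) + (0.5)·(0.5) + (2.5)·(2.5) + (-0.5)·(-0.5)) / 3 = 13/3 = 4.3333
  S[X_1,X_2] = ((-2.5)·(2.75) + (0.5)·(-0.25) + (2.5)·(-1.25) + (-0.5)·(-1.25)) / 3 = -9.5/3 = -3.1667
  S[X_2,X_2] = ((2.75)·(2.75) + (-0.25)·(-0.25) + (-1.25)·(-1.25) + (-1.25)·(-1.25)) / 3 = 10.75/3 = 3.5833
  S = [[4.3333, -3.1667],
 [-3.1667, 3.5833]].

Step 3 — invert S. det(S) = 4.3333·3.5833 - (-3.1667)² = 5.5.
  S^{-1} = (1/det) · [[d, -b], [-b, a]] = [[0.6515, 0.5758],
 [0.5758, 0.7879]].

Step 4 — quadratic form (x̄ - mu_0)^T · S^{-1} · (x̄ - mu_0):
  S^{-1} · (x̄ - mu_0) = (-2.5606, -3.0303),
  (x̄ - mu_0)^T · [...] = (-1.5)·(-2.5606) + (-2.75)·(-3.0303) = 12.1742.

Step 5 — scale by n: T² = 4 · 12.1742 = 48.697.

T² ≈ 48.697


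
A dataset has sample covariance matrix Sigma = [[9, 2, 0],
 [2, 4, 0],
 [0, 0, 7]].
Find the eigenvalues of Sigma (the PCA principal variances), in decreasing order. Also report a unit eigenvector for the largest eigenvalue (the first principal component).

Step 1 — characteristic polynomial p(λ) = det(λI - Sigma) = λ³ - tr·λ² + c_1·λ - det, where tr = trace, c_1 = sum of the principal 2×2 minors, det = det(Sigma):
  tr = 9 + 4 + 7 = 20,
  c_1 = (9·4 - (2)²) + (9·7 - (0)²) + (4·7 - (0)²) = 32 + 63 + 28 = 123,
  det = 9·(4·7 - (0)²) - (2)·((2)·7 - (0)·(0)) + (0)·((2)·(0) - 4·(0)) = 9·(28) - (2)·(14) + (0)·(0) = 224.
  So p(λ) = λ³ - 20λ² + 123λ - 224.
Step 2 — look for an integer root (rational root theorem: any rational root is an integer divisor of 224). Testing λ = 7:
  p(7) = 343 - 980 + 861 - 224 = 0  ✓
  Dividing out (λ - 7): p(λ) = (λ - 7)(λ² - 13λ + 32).
Step 3 — remaining eigenvalues from the quadratic λ² - 13λ + 32 = 0:
  Δ = 13² - 4·32 = 169 - 128 = 41,  λ = (13 ± √41)/2 = (13 ± 6.4031)/2 ≈ 9.7016 or 3.2984.
  Sorted: λ_1 = 9.7016,  λ_2 = 7,  λ_3 = 3.2984  (check: sum = 20 = tr ✓).

Step 4 — unit eigenvector for λ_1 ≈ 9.7016: v spans the null space of (Sigma - λ_1 I), whose rows are
  r_1 = (-0.7016, 2, 0),  r_2 = (2, -5.7016, 0),  r_3 = (0, 0, -2.7016).
  v is orthogonal to every row, so take v ∝ r_1 × r_3 = ((2)·(-2.7016) - (0)·(0), (0)·(0) - (-0.7016)·(-2.7016), (-0.7016)·(0) - (2)·(0)) ≈ (-5.4031, -1.8953, 0).
  Rescale (multiply by -1 so the first nonzero entry is positive): u = (5.4031, 1.8953, 0).
  ||u|| = √((5.4031)² + (1.8953)² + (0)²) = √(32.786) ≈ 5.7259,  v_1 = u/||u|| ≈ (0.9436, 0.331, 0) (||v_1|| = 1).

λ_1 = 9.7016,  λ_2 = 7,  λ_3 = 3.2984;  v_1 ≈ (0.9436, 0.331, 0)


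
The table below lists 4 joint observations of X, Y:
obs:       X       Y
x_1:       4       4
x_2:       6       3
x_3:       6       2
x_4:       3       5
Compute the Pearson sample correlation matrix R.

Step 1 — column means:
  mean(X) = (4 + 6 + 6 + 3) / 4 = 19/4 = 4.75
  mean(Y) = (4 + 3 + 2 + 5) / 4 = 14/4 = 3.5

Step 2 — sample variances and covariances s[i,j] = (1/(n-1)) · Σ_k (x_{k,i} - mean_i) · (x_{k,j} - mean_j), with n-1 = 3:
  s[X,X] = ((-0.75)·(-0.75) + (1.25)·(1.25) + (1.25)·(1.25) + (-1.75)·(-1.75)) / 3 = 6.75/3 = 2.25
  s[X,Y] = ((-0.75)·(0.5) + (1.25)·(-0.5) + (1.25)·(-1.5) + (-1.75)·(1.5)) / 3 = -5.5/3 = -1.8333
  s[Y,Y] = ((0.5)·(0.5) + (-0.5)·(-0.5) + (-1.5)·(-1.5) + (1.5)·(1.5)) / 3 = 5/3 = 1.6667
  Sample standard deviations s_i = √(s[i,i]):
  s(X) = √(2.25) = 1.5
  s(Y) = √(1.6667) = 1.291

Step 3 — r_{ij} = s_{ij} / (s_i · s_j):
  r[X,X] = 1 (diagonal).
  r[X,Y] = -1.8333 / (1.5 · 1.291) = -1.8333 / 1.9365 = -0.9467
  r[Y,Y] = 1 (diagonal).

R is symmetric with unit diagonal. Assembling:

R = [[1, -0.9467],
 [-0.9467, 1]]


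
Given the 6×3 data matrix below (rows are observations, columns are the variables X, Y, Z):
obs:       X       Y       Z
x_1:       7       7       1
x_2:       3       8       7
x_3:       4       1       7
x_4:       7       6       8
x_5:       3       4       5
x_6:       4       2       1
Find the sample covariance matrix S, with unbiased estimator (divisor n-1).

Step 1 — column means:
  mean(X) = (7 + 3 + 4 + 7 + 3 + 4) / 6 = 28/6 = 4.6667
  mean(Y) = (7 + 8 + 1 + 6 + 4 + 2) / 6 = 28/6 = 4.6667
  mean(Z) = (1 + 7 + 7 + 8 + 5 + 1) / 6 = 29/6 = 4.8333

Step 2 — sample covariance S[i,j] = (1/(n-1)) · Σ_k (x_{k,i} - mean_i) · (x_{k,j} - mean_j), with n-1 = 5.
  S[X,X] = ((2.3333)·(2.3333) + (-1.6667)·(-1.6667) + (-0.6667)·(-0.6667) + (2.3333)·(2.3333) + (-1.6667)·(-1.6667) + (-0.6667)·(-0.6667)) / 5 = 17.3333/5 = 3.4667
  S[X,Y] = ((2.3333)·(2.3333) + (-1.6667)·(3.3333) + (-0.6667)·(-3.6667) + (2.3333)·(1.3333) + (-1.6667)·(-0.6667) + (-0.6667)·(-2.6667)) / 5 = 8.3333/5 = 1.6667
  S[X,Z] = ((2.3333)·(-3.8333) + (-1.6667)·(2.1667) + (-0.6667)·(2.1667) + (2.3333)·(3.1667) + (-1.6667)·(0.1667) + (-0.6667)·(-3.8333)) / 5 = -4.3333/5 = -0.8667
  S[Y,Y] = ((2.3333)·(2.3333) + (3.3333)·(3.3333) + (-3.6667)·(-3.6667) + (1.3333)·(1.3333) + (-0.6667)·(-0.6667) + (-2.6667)·(-2.6667)) / 5 = 39.3333/5 = 7.8667
  S[Y,Z] = ((2.3333)·(-3.8333) + (3.3333)·(2.1667) + (-3.6667)·(2.1667) + (1.3333)·(3.1667) + (-0.6667)·(0.1667) + (-2.6667)·(-3.8333)) / 5 = 4.6667/5 = 0.9333
  S[Z,Z] = ((-3.8333)·(-3.8333) + (2.1667)·(2.1667) + (2.1667)·(2.1667) + (3.1667)·(3.1667) + (0.1667)·(0.1667) + (-3.8333)·(-3.8333)) / 5 = 48.8333/5 = 9.7667

S is symmetric (S[j,i] = S[i,j]). Assembling:

S = [[3.4667, 1.6667, -0.8667],
 [1.6667, 7.8667, 0.9333],
 [-0.8667, 0.9333, 9.7667]]


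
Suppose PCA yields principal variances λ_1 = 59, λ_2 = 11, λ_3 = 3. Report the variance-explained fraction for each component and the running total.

Step 1 — total variance = trace(Sigma) = Σ λ_i = 59 + 11 + 3 = 73.

Step 2 — fraction explained by component i = λ_i / Σ λ:
  PC1: 59/73 = 0.8082
  PC2: 11/73 = 0.1507
  PC3: 3/73 = 0.0411

Step 3 — cumulative fraction after k components = (λ_1 + ... + λ_k) / Σ λ:
  k = 1: 59/73 = 0.8082
  k = 2: (59 + 11)/73 = 70/73 = 0.9589
  k = 3: (59 + 11 + 3)/73 = 73/73 = 1

Summary (fraction, with percent):

explained: PC1 0.8082 (80.82%), PC2 0.1507 (15.07%), PC3 0.0411 (4.11%);  cumulative: 0.8082, 0.9589, 1


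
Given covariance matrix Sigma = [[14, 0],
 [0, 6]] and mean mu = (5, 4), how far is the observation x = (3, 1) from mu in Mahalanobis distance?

Step 1 — centre the observation: (x - mu) = (-2, -3).

Step 2 — invert Sigma. det(Sigma) = 14·6 - (0)² = 84.
  Sigma^{-1} = (1/det) · [[d, -b], [-b, a]] = [[0.0714, 0],
 [0, 0.1667]].

Step 3 — form the quadratic (x - mu)^T · Sigma^{-1} · (x - mu):
  Sigma^{-1} · (x - mu) = (-0.1429, -0.5).
  (x - mu)^T · [Sigma^{-1} · (x - mu)] = (-2)·(-0.1429) + (-3)·(-0.5) = 1.7857.

Step 4 — take square root: d = √(1.7857) ≈ 1.3363.

d(x, mu) = √(1.7857) ≈ 1.3363


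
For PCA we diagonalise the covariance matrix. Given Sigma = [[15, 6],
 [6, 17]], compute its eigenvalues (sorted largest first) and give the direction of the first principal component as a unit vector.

Step 1 — characteristic polynomial of 2×2 Sigma:
  det(Sigma - λI) = λ² - trace · λ + det = 0.
  trace = 15 + 17 = 32, det = 15·17 - (6)² = 219.
Step 2 — discriminant:
  Δ = trace² - 4·det = 1024 - 876 = 148.
Step 3 — eigenvalues:
  λ = (trace ± √Δ)/2 = (32 ± 12.1655)/2,
  λ_1 = 22.0828,  λ_2 = 9.9172.

Step 4 — unit eigenvector for λ_1: solve (Sigma - λ_1 I)v = 0. First row:
  (15 - 22.0828)·v_x + (6)·v_y = 0, i.e. (-7.0828)·v_x + (6)·v_y = 0,
  so v ∝ (b, λ_1 - a) = (6, 7.0828) = u.
  ||u|| = √((6)² + (7.0828)²) = √(86.1655) ≈ 9.2825,
  v_1 = u/||u|| ≈ (0.6464, 0.763) (||v_1|| = 1).

λ_1 = 22.0828,  λ_2 = 9.9172;  v_1 ≈ (0.6464, 0.763)


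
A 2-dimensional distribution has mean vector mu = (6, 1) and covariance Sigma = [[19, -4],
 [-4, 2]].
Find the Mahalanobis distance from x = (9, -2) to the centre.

Step 1 — centre the observation: (x - mu) = (3, -3).

Step 2 — invert Sigma. det(Sigma) = 19·2 - (-4)² = 22.
  Sigma^{-1} = (1/det) · [[d, -b], [-b, a]] = [[0.0909, 0.1818],
 [0.1818, 0.8636]].

Step 3 — form the quadratic (x - mu)^T · Sigma^{-1} · (x - mu):
  Sigma^{-1} · (x - mu) = (-0.2727, -2.0455).
  (x - mu)^T · [Sigma^{-1} · (x - mu)] = (3)·(-0.2727) + (-3)·(-2.0455) = 5.3182.

Step 4 — take square root: d = √(5.3182) ≈ 2.3061.

d(x, mu) = √(5.3182) ≈ 2.3061


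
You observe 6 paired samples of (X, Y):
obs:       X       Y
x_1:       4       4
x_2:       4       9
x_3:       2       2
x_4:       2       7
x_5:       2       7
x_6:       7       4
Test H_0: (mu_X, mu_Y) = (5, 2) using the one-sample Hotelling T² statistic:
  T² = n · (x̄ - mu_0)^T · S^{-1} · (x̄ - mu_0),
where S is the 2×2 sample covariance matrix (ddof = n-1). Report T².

Step 1 — sample mean vector:
  mean(X) = (4 + 4 + 2 + 2 + 2 + 7) / 6 = 21/6 = 3.5
  mean(Y) = (4 + 9 + 2 + 7 + 7 + 4) / 6 = 33/6 = 5.5
  x̄ = (3.5, 5.5),  deviation x̄ - mu_0 = (3.5, 5.5) - (5, 2) = (-1.5, 3.5).

Step 2 — sample covariance matrix, S[i,j] = (1/(n-1)) · Σ_k (x_{k,i} - mean_i) · (x_{k,j} - mean_j), divisor n-1 = 5:
  S[X,X] = ((0.5)·(0.5) + (0.5)·(0.5) + (-1.5)·(-1.5) + (-1.5)·(-1.5) + (-1.5)·(-1.5) + (3.5)·(3.5)) / 5 = 19.5/5 = 3.9
  S[X,Y] = ((0.5)·(-1.5) + (0.5)·(3.5) + (-1.5)·(-3.5) + (-1.5)·(1.5) + (-1.5)·(1.5) + (3.5)·(-1.5)) / 5 = -3.5/5 = -0.7
  S[Y,Y] = ((-1.5)·(-1.5) + (3.5)·(3.5) + (-3.5)·(-3.5) + (1.5)·(1.5) + (1.5)·(1.5) + (-1.5)·(-1.5)) / 5 = 33.5/5 = 6.7
  S = [[3.9, -0.7],
 [-0.7, 6.7]].

Step 3 — invert S. det(S) = 3.9·6.7 - (-0.7)² = 25.64.
  S^{-1} = (1/det) · [[d, -b], [-b, a]] = [[0.2613, 0.0273],
 [0.0273, 0.1521]].

Step 4 — quadratic form (x̄ - mu_0)^T · S^{-1} · (x̄ - mu_0):
  S^{-1} · (x̄ - mu_0) = (-0.2964, 0.4914),
  (x̄ - mu_0)^T · [...] = (-1.5)·(-0.2964) + (3.5)·(0.4914) = 2.1646.

Step 5 — scale by n: T² = 6 · 2.1646 = 12.9875.

T² ≈ 12.9875


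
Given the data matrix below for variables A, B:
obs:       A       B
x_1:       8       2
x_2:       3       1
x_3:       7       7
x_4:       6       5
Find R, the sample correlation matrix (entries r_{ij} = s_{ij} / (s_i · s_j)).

Step 1 — column means:
  mean(A) = (8 + 3 + 7 + 6) / 4 = 24/4 = 6
  mean(B) = (2 + 1 + 7 + 5) / 4 = 15/4 = 3.75

Step 2 — sample variances and covariances s[i,j] = (1/(n-1)) · Σ_k (x_{k,i} - mean_i) · (x_{k,j} - mean_j), with n-1 = 3:
  s[A,A] = ((2)·(2) + (-3)·(-3) + (1)·(1) + (0)·(0)) / 3 = 14/3 = 4.6667
  s[A,B] = ((2)·(-1.75) + (-3)·(-2.75) + (1)·(3.25) + (0)·(1.25)) / 3 = 8/3 = 2.6667
  s[B,B] = ((-1.75)·(-1.75) + (-2.75)·(-2.75) + (3.25)·(3.25) + (1.25)·(1.25)) / 3 = 22.75/3 = 7.5833
  Sample standard deviations s_i = √(s[i,i]):
  s(A) = √(4.6667) = 2.1602
  s(B) = √(7.5833) = 2.7538

Step 3 — r_{ij} = s_{ij} / (s_i · s_j):
  r[A,A] = 1 (diagonal).
  r[A,B] = 2.6667 / (2.1602 · 2.7538) = 2.6667 / 5.9489 = 0.4483
  r[B,B] = 1 (diagonal).

R is symmetric with unit diagonal. Assembling:

R = [[1, 0.4483],
 [0.4483, 1]]


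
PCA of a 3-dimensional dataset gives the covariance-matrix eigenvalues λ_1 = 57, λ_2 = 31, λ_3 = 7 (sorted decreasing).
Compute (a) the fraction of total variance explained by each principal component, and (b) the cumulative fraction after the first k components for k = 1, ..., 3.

Step 1 — total variance = trace(Sigma) = Σ λ_i = 57 + 31 + 7 = 95.

Step 2 — fraction explained by component i = λ_i / Σ λ:
  PC1: 57/95 = 0.6
  PC2: 31/95 = 0.3263
  PC3: 7/95 = 0.0737

Step 3 — cumulative fraction after k components = (λ_1 + ... + λ_k) / Σ λ:
  k = 1: 57/95 = 0.6
  k = 2: (57 + 31)/95 = 88/95 = 0.9263
  k = 3: (57 + 31 + 7)/95 = 95/95 = 1

Summary (fraction, with percent):

explained: PC1 0.6 (60%), PC2 0.3263 (32.63%), PC3 0.0737 (7.37%);  cumulative: 0.6, 0.9263, 1


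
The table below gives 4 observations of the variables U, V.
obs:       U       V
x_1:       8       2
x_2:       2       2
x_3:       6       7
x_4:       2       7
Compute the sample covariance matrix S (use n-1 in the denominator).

Step 1 — column means:
  mean(U) = (8 + 2 + 6 + 2) / 4 = 18/4 = 4.5
  mean(V) = (2 + 2 + 7 + 7) / 4 = 18/4 = 4.5

Step 2 — sample covariance S[i,j] = (1/(n-1)) · Σ_k (x_{k,i} - mean_i) · (x_{k,j} - mean_j), with n-1 = 3.
  S[U,U] = ((3.5)·(3.5) + (-2.5)·(-2.5) + (1.5)·(1.5) + (-2.5)·(-2.5)) / 3 = 27/3 = 9
  S[U,V] = ((3.5)·(-2.5) + (-2.5)·(-2.5) + (1.5)·(2.5) + (-2.5)·(2.5)) / 3 = -5/3 = -1.6667
  S[V,V] = ((-2.5)·(-2.5) + (-2.5)·(-2.5) + (2.5)·(2.5) + (2.5)·(2.5)) / 3 = 25/3 = 8.3333

S is symmetric (S[j,i] = S[i,j]). Assembling:

S = [[9, -1.6667],
 [-1.6667, 8.3333]]


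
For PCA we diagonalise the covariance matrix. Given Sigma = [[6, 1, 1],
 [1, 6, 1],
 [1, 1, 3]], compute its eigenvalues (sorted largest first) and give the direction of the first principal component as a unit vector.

Step 1 — characteristic polynomial p(λ) = det(λI - Sigma) = λ³ - tr·λ² + c_1·λ - det, where tr = trace, c_1 = sum of the principal 2×2 minors, det = det(Sigma):
  tr = 6 + 6 + 3 = 15,
  c_1 = (6·6 - (1)²) + (6·3 - (1)²) + (6·3 - (1)²) = 35 + 17 + 17 = 69,
  det = 6·(6·3 - (1)²) - (1)·((1)·3 - (1)·(1)) + (1)·((1)·(1) - 6·(1)) = 6·(17) - (1)·(2) + (1)·(-5) = 95.
  So p(λ) = λ³ - 15λ² + 69λ - 95.
Step 2 — look for an integer root (rational root theorem: any rational root is an integer divisor of 95). Testing λ = 5:
  p(5) = 125 - 375 + 345 - 95 = 0  ✓
  Dividing out (λ - 5): p(λ) = (λ - 5)(λ² - 10λ + 19).
Step 3 — remaining eigenvalues from the quadratic λ² - 10λ + 19 = 0:
  Δ = 10² - 4·19 = 100 - 76 = 24,  λ = (10 ± √24)/2 = (10 ± 4.899)/2 ≈ 7.4495 or 2.5505.
  Sorted: λ_1 = 7.4495,  λ_2 = 5,  λ_3 = 2.5505  (check: sum = 15 = tr ✓).

Step 4 — unit eigenvector for λ_1 ≈ 7.4495: v spans the null space of (Sigma - λ_1 I), whose rows are
  r_1 = (-1.4495, 1, 1),  r_2 = (1, -1.4495, 1),  r_3 = (1, 1, -4.4495).
  v is orthogonal to every row, so take v ∝ r_1 × r_2 = ((1)·(1) - (1)·(-1.4495), (1)·(1) - (-1.4495)·(1), (-1.4495)·(-1.4495) - (1)·(1)) ≈ (2.4495, 2.4495, 1.101).
  Let u = (2.4495, 2.4495, 1.101).
  ||u|| = √((2.4495)² + (2.4495)² + (1.101)²) = √(13.2122) ≈ 3.6349,  v_1 = u/||u|| ≈ (0.6739, 0.6739, 0.3029) (||v_1|| = 1).

λ_1 = 7.4495,  λ_2 = 5,  λ_3 = 2.5505;  v_1 ≈ (0.6739, 0.6739, 0.3029)


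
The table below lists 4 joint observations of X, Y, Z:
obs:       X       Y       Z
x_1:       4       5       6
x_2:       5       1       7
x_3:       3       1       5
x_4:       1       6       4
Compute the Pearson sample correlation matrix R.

Step 1 — column means:
  mean(X) = (4 + 5 + 3 + 1) / 4 = 13/4 = 3.25
  mean(Y) = (5 + 1 + 1 + 6) / 4 = 13/4 = 3.25
  mean(Z) = (6 + 7 + 5 + 4) / 4 = 22/4 = 5.5

Step 2 — sample variances and covariances s[i,j] = (1/(n-1)) · Σ_k (x_{k,i} - mean_i) · (x_{k,j} - mean_j), with n-1 = 3:
  s[X,X] = ((0.75)·(0.75) + (1.75)·(1.75) + (-0.25)·(-0.25) + (-2.25)·(-2.25)) / 3 = 8.75/3 = 2.9167
  s[X,Y] = ((0.75)·(1.75) + (1.75)·(-2.25) + (-0.25)·(-2.25) + (-2.25)·(2.75)) / 3 = -8.25/3 = -2.75
  s[X,Z] = ((0.75)·(0.5) + (1.75)·(1.5) + (-0.25)·(-0.5) + (-2.25)·(-1.5)) / 3 = 6.5/3 = 2.1667
  s[Y,Y] = ((1.75)·(1.75) + (-2.25)·(-2.25) + (-2.25)·(-2.25) + (2.75)·(2.75)) / 3 = 20.75/3 = 6.9167
  s[Y,Z] = ((1.75)·(0.5) + (-2.25)·(1.5) + (-2.25)·(-0.5) + (2.75)·(-1.5)) / 3 = -5.5/3 = -1.8333
  s[Z,Z] = ((0.5)·(0.5) + (1.5)·(1.5) + (-0.5)·(-0.5) + (-1.5)·(-1.5)) / 3 = 5/3 = 1.6667
  Sample standard deviations s_i = √(s[i,i]):
  s(X) = √(2.9167) = 1.7078
  s(Y) = √(6.9167) = 2.63
  s(Z) = √(1.6667) = 1.291

Step 3 — r_{ij} = s_{ij} / (s_i · s_j):
  r[X,X] = 1 (diagonal).
  r[X,Y] = -2.75 / (1.7078 · 2.63) = -2.75 / 4.4915 = -0.6123
  r[X,Z] = 2.1667 / (1.7078 · 1.291) = 2.1667 / 2.2048 = 0.9827
  r[Y,Y] = 1 (diagonal).
  r[Y,Z] = -1.8333 / (2.63 · 1.291) = -1.8333 / 3.3953 = -0.54
  r[Z,Z] = 1 (diagonal).

R is symmetric with unit diagonal. Assembling:

R = [[1, -0.6123, 0.9827],
 [-0.6123, 1, -0.54],
 [0.9827, -0.54, 1]]


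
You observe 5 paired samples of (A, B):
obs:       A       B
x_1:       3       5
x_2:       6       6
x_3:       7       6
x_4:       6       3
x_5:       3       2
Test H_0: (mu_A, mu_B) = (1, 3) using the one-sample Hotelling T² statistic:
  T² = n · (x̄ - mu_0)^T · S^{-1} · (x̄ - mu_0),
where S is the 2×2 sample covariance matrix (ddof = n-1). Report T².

Step 1 — sample mean vector:
  mean(A) = (3 + 6 + 7 + 6 + 3) / 5 = 25/5 = 5
  mean(B) = (5 + 6 + 6 + 3 + 2) / 5 = 22/5 = 4.4
  x̄ = (5, 4.4),  deviation x̄ - mu_0 = (5, 4.4) - (1, 3) = (4, 1.4).

Step 2 — sample covariance matrix, S[i,j] = (1/(n-1)) · Σ_k (x_{k,i} - mean_i) · (x_{k,j} - mean_j), divisor n-1 = 4:
  S[A,A] = ((-2)·(-2) + (1)·(1) + (2)·(2) + (1)·(1) + (-2)·(-2)) / 4 = 14/4 = 3.5
  S[A,B] = ((-2)·(0.6) + (1)·(1.6) + (2)·(1.6) + (1)·(-1.4) + (-2)·(-2.4)) / 4 = 7/4 = 1.75
  S[B,B] = ((0.6)·(0.6) + (1.6)·(1.6) + (1.6)·(1.6) + (-1.4)·(-1.4) + (-2.4)·(-2.4)) / 4 = 13.2/4 = 3.3
  S = [[3.5, 1.75],
 [1.75, 3.3]].

Step 3 — invert S. det(S) = 3.5·3.3 - (1.75)² = 8.4875.
  S^{-1} = (1/det) · [[d, -b], [-b, a]] = [[0.3888, -0.2062],
 [-0.2062, 0.4124]].

Step 4 — quadratic form (x̄ - mu_0)^T · S^{-1} · (x̄ - mu_0):
  S^{-1} · (x̄ - mu_0) = (1.2666, -0.2474),
  (x̄ - mu_0)^T · [...] = (4)·(1.2666) + (1.4)·(-0.2474) = 4.7199.

Step 5 — scale by n: T² = 5 · 4.7199 = 23.5994.

T² ≈ 23.5994


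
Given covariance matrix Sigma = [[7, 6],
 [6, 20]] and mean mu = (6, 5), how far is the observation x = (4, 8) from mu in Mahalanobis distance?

Step 1 — centre the observation: (x - mu) = (-2, 3).

Step 2 — invert Sigma. det(Sigma) = 7·20 - (6)² = 104.
  Sigma^{-1} = (1/det) · [[d, -b], [-b, a]] = [[0.1923, -0.0577],
 [-0.0577, 0.0673]].

Step 3 — form the quadratic (x - mu)^T · Sigma^{-1} · (x - mu):
  Sigma^{-1} · (x - mu) = (-0.5577, 0.3173).
  (x - mu)^T · [Sigma^{-1} · (x - mu)] = (-2)·(-0.5577) + (3)·(0.3173) = 2.0673.

Step 4 — take square root: d = √(2.0673) ≈ 1.4378.

d(x, mu) = √(2.0673) ≈ 1.4378


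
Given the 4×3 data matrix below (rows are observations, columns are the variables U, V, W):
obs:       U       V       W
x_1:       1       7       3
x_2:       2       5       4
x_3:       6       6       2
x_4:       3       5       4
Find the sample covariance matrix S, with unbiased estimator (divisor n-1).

Step 1 — column means:
  mean(U) = (1 + 2 + 6 + 3) / 4 = 12/4 = 3
  mean(V) = (7 + 5 + 6 + 5) / 4 = 23/4 = 5.75
  mean(W) = (3 + 4 + 2 + 4) / 4 = 13/4 = 3.25

Step 2 — sample covariance S[i,j] = (1/(n-1)) · Σ_k (x_{k,i} - mean_i) · (x_{k,j} - mean_j), with n-1 = 3.
  S[U,U] = ((-2)·(-2) + (-1)·(-1) + (3)·(3) + (0)·(0)) / 3 = 14/3 = 4.6667
  S[U,V] = ((-2)·(1.25) + (-1)·(-0.75) + (3)·(0.25) + (0)·(-0.75)) / 3 = -1/3 = -0.3333
  S[U,W] = ((-2)·(-0.25) + (-1)·(0.75) + (3)·(-1.25) + (0)·(0.75)) / 3 = -4/3 = -1.3333
  S[V,V] = ((1.25)·(1.25) + (-0.75)·(-0.75) + (0.25)·(0.25) + (-0.75)·(-0.75)) / 3 = 2.75/3 = 0.9167
  S[V,W] = ((1.25)·(-0.25) + (-0.75)·(0.75) + (0.25)·(-1.25) + (-0.75)·(0.75)) / 3 = -1.75/3 = -0.5833
  S[W,W] = ((-0.25)·(-0.25) + (0.75)·(0.75) + (-1.25)·(-1.25) + (0.75)·(0.75)) / 3 = 2.75/3 = 0.9167

S is symmetric (S[j,i] = S[i,j]). Assembling:

S = [[4.6667, -0.3333, -1.3333],
 [-0.3333, 0.9167, -0.5833],
 [-1.3333, -0.5833, 0.9167]]


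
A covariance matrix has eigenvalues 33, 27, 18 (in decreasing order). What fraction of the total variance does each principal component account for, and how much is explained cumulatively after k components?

Step 1 — total variance = trace(Sigma) = Σ λ_i = 33 + 27 + 18 = 78.

Step 2 — fraction explained by component i = λ_i / Σ λ:
  PC1: 33/78 = 0.4231
  PC2: 27/78 = 0.3462
  PC3: 18/78 = 0.2308

Step 3 — cumulative fraction after k components = (λ_1 + ... + λ_k) / Σ λ:
  k = 1: 33/78 = 0.4231
  k = 2: (33 + 27)/78 = 60/78 = 0.7692
  k = 3: (33 + 27 + 18)/78 = 78/78 = 1

Summary (fraction, with percent):

explained: PC1 0.4231 (42.31%), PC2 0.3462 (34.62%), PC3 0.2308 (23.08%);  cumulative: 0.4231, 0.7692, 1


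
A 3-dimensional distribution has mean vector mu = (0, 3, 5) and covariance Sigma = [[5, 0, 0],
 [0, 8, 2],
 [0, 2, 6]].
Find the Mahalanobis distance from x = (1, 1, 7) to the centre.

Step 1 — centre the observation: (x - mu) = (1, -2, 2).

Step 2 — invert Sigma (cofactor / det for 3×3, or solve directly):
  Sigma^{-1} = [[0.2, 0, 0],
 [0, 0.1364, -0.0455],
 [0, -0.0455, 0.1818]].

Step 3 — form the quadratic (x - mu)^T · Sigma^{-1} · (x - mu):
  Sigma^{-1} · (x - mu) = (0.2, -0.3636, 0.4545).
  (x - mu)^T · [Sigma^{-1} · (x - mu)] = (1)·(0.2) + (-2)·(-0.3636) + (2)·(0.4545) = 1.8364.

Step 4 — take square root: d = √(1.8364) ≈ 1.3551.

d(x, mu) = √(1.8364) ≈ 1.3551


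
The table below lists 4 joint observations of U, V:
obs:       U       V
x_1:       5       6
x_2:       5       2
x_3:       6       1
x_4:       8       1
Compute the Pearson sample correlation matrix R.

Step 1 — column means:
  mean(U) = (5 + 5 + 6 + 8) / 4 = 24/4 = 6
  mean(V) = (6 + 2 + 1 + 1) / 4 = 10/4 = 2.5

Step 2 — sample variances and covariances s[i,j] = (1/(n-1)) · Σ_k (x_{k,i} - mean_i) · (x_{k,j} - mean_j), with n-1 = 3:
  s[U,U] = ((-1)·(-1) + (-1)·(-1) + (0)·(0) + (2)·(2)) / 3 = 6/3 = 2
  s[U,V] = ((-1)·(3.5) + (-1)·(-0.5) + (0)·(-1.5) + (2)·(-1.5)) / 3 = -6/3 = -2
  s[V,V] = ((3.5)·(3.5) + (-0.5)·(-0.5) + (-1.5)·(-1.5) + (-1.5)·(-1.5)) / 3 = 17/3 = 5.6667
  Sample standard deviations s_i = √(s[i,i]):
  s(U) = √(2) = 1.4142
  s(V) = √(5.6667) = 2.3805

Step 3 — r_{ij} = s_{ij} / (s_i · s_j):
  r[U,U] = 1 (diagonal).
  r[U,V] = -2 / (1.4142 · 2.3805) = -2 / 3.3665 = -0.5941
  r[V,V] = 1 (diagonal).

R is symmetric with unit diagonal. Assembling:

R = [[1, -0.5941],
 [-0.5941, 1]]


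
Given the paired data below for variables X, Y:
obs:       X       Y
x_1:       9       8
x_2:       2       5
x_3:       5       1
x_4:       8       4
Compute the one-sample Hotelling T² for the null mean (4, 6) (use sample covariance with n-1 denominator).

Step 1 — sample mean vector:
  mean(X) = (9 + 2 + 5 + 8) / 4 = 24/4 = 6
  mean(Y) = (8 + 5 + 1 + 4) / 4 = 18/4 = 4.5
  x̄ = (6, 4.5),  deviation x̄ - mu_0 = (6, 4.5) - (4, 6) = (2, -1.5).

Step 2 — sample covariance matrix, S[i,j] = (1/(n-1)) · Σ_k (x_{k,i} - mean_i) · (x_{k,j} - mean_j), divisor n-1 = 3:
  S[X,X] = ((3)·(3) + (-4)·(-4) + (-1)·(-1) + (2)·(2)) / 3 = 30/3 = 10
  S[X,Y] = ((3)·(3.5) + (-4)·(0.5) + (-1)·(-3.5) + (2)·(-0.5)) / 3 = 11/3 = 3.6667
  S[Y,Y] = ((3.5)·(3.5) + (0.5)·(0.5) + (-3.5)·(-3.5) + (-0.5)·(-0.5)) / 3 = 25/3 = 8.3333
  S = [[10, 3.6667],
 [3.6667, 8.3333]].

Step 3 — invert S. det(S) = 10·8.3333 - (3.6667)² = 69.8889.
  S^{-1} = (1/det) · [[d, -b], [-b, a]] = [[0.1192, -0.0525],
 [-0.0525, 0.1431]].

Step 4 — quadratic form (x̄ - mu_0)^T · S^{-1} · (x̄ - mu_0):
  S^{-1} · (x̄ - mu_0) = (0.3172, -0.3196),
  (x̄ - mu_0)^T · [...] = (2)·(0.3172) + (-1.5)·(-0.3196) = 1.1137.

Step 5 — scale by n: T² = 4 · 1.1137 = 4.4547.

T² ≈ 4.4547


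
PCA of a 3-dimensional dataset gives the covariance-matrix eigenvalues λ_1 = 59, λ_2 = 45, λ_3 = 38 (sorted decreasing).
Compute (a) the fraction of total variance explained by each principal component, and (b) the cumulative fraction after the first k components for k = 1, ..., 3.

Step 1 — total variance = trace(Sigma) = Σ λ_i = 59 + 45 + 38 = 142.

Step 2 — fraction explained by component i = λ_i / Σ λ:
  PC1: 59/142 = 0.4155
  PC2: 45/142 = 0.3169
  PC3: 38/142 = 0.2676

Step 3 — cumulative fraction after k components = (λ_1 + ... + λ_k) / Σ λ:
  k = 1: 59/142 = 0.4155
  k = 2: (59 + 45)/142 = 104/142 = 0.7324
  k = 3: (59 + 45 + 38)/142 = 142/142 = 1

Summary (fraction, with percent):

explained: PC1 0.4155 (41.55%), PC2 0.3169 (31.69%), PC3 0.2676 (26.76%);  cumulative: 0.4155, 0.7324, 1
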